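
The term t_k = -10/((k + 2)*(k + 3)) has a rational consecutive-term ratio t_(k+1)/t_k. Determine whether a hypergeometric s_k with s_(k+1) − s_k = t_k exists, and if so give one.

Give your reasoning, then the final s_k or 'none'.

s_k = -5*k/(k + 2)

The ratio is (k + 2)/(k + 4).
Gosper form: A/B · C(k+1)/C(k) with A=k + 2, B=k + 4, C=1.
Key eq: (k + 2)·f(k+1) = (k + 3)·f(k) + (1).
d = 1 from the (1,1,0) case.
Solving with deg f ≤ 1: f(k) = k/2.
Get s_k = R·t_k = -5*k/(k + 2) with R(k) = B(k−1)f(k)/C(k) = k*(k + 3)/2.
Δs = -10/(k**2 + 5*k + 6), as required.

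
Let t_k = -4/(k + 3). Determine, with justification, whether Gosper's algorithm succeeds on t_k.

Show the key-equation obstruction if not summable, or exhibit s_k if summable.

No — key equation has no polynomial f.

Compute t_(k+1)/t_k: get (k + 3)/(k + 4).
Take A(k)=k + 3, B(k)=k + 4, C(k)=1.
Solve (k + 3)·f(k+1) − (k + 3)·f(k) = 1.
Bound: deg f ≤ 0.
Generic f = c0 gives residual -1; -1 = 0 cannot hold, so t_k is not Gosper-summable.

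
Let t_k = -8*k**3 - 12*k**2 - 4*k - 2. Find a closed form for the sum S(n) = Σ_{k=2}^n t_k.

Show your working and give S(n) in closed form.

Compute t_(k+1)/t_k: get (4*k**3 + 18*k**2 + 26*k + 13)/(4*k**3 + 6*k**2 + 2*k + 1).
Factor: A=1; B=1; C=k**3 + 3*k**2/2 + k/2 + 1/4.
f must satisfy (1)·f(k+1) − (1)·f(k) = k**3 + 3*k**2/2 + k/2 + 1/4.
d = 4 from the (0,0,3) case.
Solve for f: f(k) = k*(k**3 - k + 1)/4 (degree 4 ≤ 4).
Get s_k = R·t_k = 2*k*(-k**3 + k - 1) with R(k) = B(k−1)f(k)/C(k) = k*(k**3 - k + 1)/(4*k**3 + 6*k**2 + 2*k + 1).
Verify: -8*k**3 - 12*k**2 - 4*k - 2 matches t_k.
Evaluate: s_(n+1) = -2*n**4 - 8*n**3 - 10*n**2 - 6*n - 2; subtract s_(2) = -28 ⇒ S(n) = -2*n**4 - 8*n**3 - 10*n**2 - 6*n + 26.

S(n) = -2*n**4 - 8*n**3 - 10*n**2 - 6*n + 26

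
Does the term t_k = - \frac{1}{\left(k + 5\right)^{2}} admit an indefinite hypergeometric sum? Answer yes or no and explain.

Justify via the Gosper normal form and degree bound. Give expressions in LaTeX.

r(k) = (k + 5)**2/(k + 6)**2 after simplifying.
So A=k**2 + 10*k + 25 and B=k**2 + 12*k + 36, with C=1.
Key eq: (k**2 + 10*k + 25)·f(k+1) = (k**2 + 10*k + 25)·f(k) + (1).
d = 0 from the (2,2,0) case.
Generic f = c0 gives residual -1; -1 = 0 cannot hold, so t_k is not Gosper-summable.

No — the linear system for f has no solution.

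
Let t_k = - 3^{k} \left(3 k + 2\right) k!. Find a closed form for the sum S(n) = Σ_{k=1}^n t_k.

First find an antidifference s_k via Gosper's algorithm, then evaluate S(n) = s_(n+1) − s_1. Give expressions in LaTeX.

t_(k+1)/t_k = 3*(k + 1)*(3*k + 5)/(3*k + 2).
A = 3*k + 3, B = 1, C = k + 2/3.
f must satisfy (3*k + 3)·f(k+1) − (1)·f(k) = k + 2/3.
d = 0 from the (1,0,1) case.
Solving with deg f ≤ 0: f(k) = 1/3.
Then R = B(k−1)f/C = 1/(3*k + 2), so s_k = R(k)·t_k = -3**k*factorial(k).
s_(k+1) − s_k = -3**k*(3*k + 2)*factorial(k) = t_k.
s_(n+1) = -3**(n + 1)*factorial(n + 1) and s_(1) = -3, so S(n) = -3*3**n*factorial(n + 1) + 3.

S(n) = - 3 \cdot 3^{n} \left(n + 1\right)! + 3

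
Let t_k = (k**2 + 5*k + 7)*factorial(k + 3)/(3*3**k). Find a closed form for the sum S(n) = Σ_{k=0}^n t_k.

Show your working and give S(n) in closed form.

Step 1: r(k) = (k + 4)*(5*k + (k + 1)**2 + 12)/(3*(k**2 + 5*k + 7)).
Take A(k)=k/3 + 4/3, B(k)=1, C(k)=k**2 + 5*k + 7.
Need (k/3 + 4/3)·f(k+1) − (1)·f(k) = k**2 + 5*k + 7.
d = 1 from the (1,0,2) case.
Match coefficients ⇒ f(k) = 3*(k + 3).
Get s_k = R·t_k = (k + 3)*factorial(k + 3)/3**k with R(k) = B(k−1)f(k)/C(k) = 3*(k + 3)/(k**2 + 5*k + 7).
s_(k+1) − s_k = (k**2 + 5*k + 7)*factorial(k + 3)/(3*3**k) = t_k.
s_(n+1) = 3**(-n - 1)*(n + 4)*factorial(n + 4) and s_(0) = 18, so S(n) = -18 + n*factorial(n + 4)/(3*3**n) + 4*factorial(n + 4)/(3*3**n).

S(n) = -18 + n*factorial(n + 4)/(3*3**n) + 4*factorial(n + 4)/(3*3**n)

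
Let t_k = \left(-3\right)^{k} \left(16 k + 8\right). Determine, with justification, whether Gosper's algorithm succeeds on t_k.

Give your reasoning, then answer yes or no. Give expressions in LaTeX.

Step 1: r(k) = 3*(-2*k - 3)/(2*k + 1).
So A=-3 and B=1, with C=k + 1/2.
f must satisfy (-3)·f(k+1) − (1)·f(k) = k + 1/2.
From deg A=0, deg B=0, deg C=1: d=1.
A polynomial solution: f(k) = -(4*k - 1)/16.
R(k) = B(k−1)·f(k)/C(k) = -(4*k - 1)/(8*(2*k + 1)); s_k = R·t_k = (-3)**k*(1 - 4*k).
Check: Δs_k = (-3)**k*(16*k + 8). ✓

Yes. s_k = \left(-3\right)^{k} \left(1 - 4 k\right).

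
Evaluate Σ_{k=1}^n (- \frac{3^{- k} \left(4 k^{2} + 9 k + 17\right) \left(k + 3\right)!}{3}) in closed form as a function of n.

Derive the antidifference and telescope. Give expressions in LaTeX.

t_(k+1)/t_k = (k + 4)*(9*k + 4*(k + 1)**2 + 26)/(3*(4*k**2 + 9*k + 17)).
Factor: A=k/3 + 4/3; B=1; C=k**2 + 9*k/4 + 17/4.
Set up (k/3 + 4/3)·f(k+1) − (1)·f(k) − (k**2 + 9*k/4 + 17/4) = 0.
Degrees (1,0,2) ⇒ d ≤ 1.
Solve for f: f(k) = 3*(4*k + 1)/4 (degree 1 ≤ 1).
So s_k = (B(k−1)f/C)·t_k = (3*(4*k + 1)/(4*k**2 + 9*k + 17))·t_k = -(4*k + 1)*factorial(k + 3)/3**k.
Verify: -(4*k**2 + 9*k + 17)*factorial(k + 3)/(3*3**k) matches t_k.
Telescope: S(n) = s_(n+1) − s_(1) = -3**(-n - 1)*(4*n + 5)*factorial(n + 4) − (-40) = 40 - 4*n*factorial(n + 4)/(3*3**n) - 5*factorial(n + 4)/(3*3**n).

S(n) = 40 - \frac{4 \cdot 3^{- n} n \left(n + 4\right)!}{3} - \frac{5 \cdot 3^{- n} \left(n + 4\right)!}{3}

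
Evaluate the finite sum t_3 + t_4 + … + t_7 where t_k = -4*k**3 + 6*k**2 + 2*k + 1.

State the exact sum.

Compute t_(k+1)/t_k: get (4*k**3 + 6*k**2 - 2*k - 5)/(4*k**3 - 6*k**2 - 2*k - 1).
Factor: A=1; B=1; C=k**3 - 3*k**2/2 - k/2 - 1/4.
Set up (1)·f(k+1) − (1)·f(k) − (k**3 - 3*k**2/2 - k/2 - 1/4) = 0.
deg f ≤ 4 (via 0,0,3).
Solving with deg f ≤ 4: f(k) = k*(k**3 - 4*k**2 + 3*k - 1)/4.
R(k) = B(k−1)·f(k)/C(k) = k*(k**3 - 4*k**2 + 3*k - 1)/(4*k**3 - 6*k**2 - 2*k - 1); s_k = R·t_k = k*(-k**3 + 4*k**2 - 3*k + 1).
Δs = -4*k**3 + 6*k**2 + 2*k + 1, as required.
Sum = s_(8) − s_(3); s_(8) = -2232, s_(3) = 3 ⇒ -2235.

Σ = -2235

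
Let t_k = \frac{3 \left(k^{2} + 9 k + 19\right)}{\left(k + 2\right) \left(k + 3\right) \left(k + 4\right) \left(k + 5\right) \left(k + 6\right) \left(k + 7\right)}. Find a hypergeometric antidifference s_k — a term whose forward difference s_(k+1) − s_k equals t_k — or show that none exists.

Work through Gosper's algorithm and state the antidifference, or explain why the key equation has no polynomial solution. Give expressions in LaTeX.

Step 1: r(k) = (k + 2)*(9*k + (k + 1)**2 + 28)/((k + 8)*(k**2 + 9*k + 19)).
Factor: A=k + 2; B=k + 8; C=k**2 + 9*k + 19.
Need (k + 2)·f(k+1) − (k + 7)·f(k) = k**2 + 9*k + 19.
Bound: deg f ≤ 5.
Match coefficients ⇒ f(k) = k*(k + 3)*(k + 5)*(k**2 + 12*k + 44)/144.
Get s_k = R·t_k = k*(k**2 + 12*k + 44)/(48*(k**3 + 12*k**2 + 44*k + 48)) with R(k) = B(k−1)f(k)/C(k) = k*(k + 3)*(k + 5)*(k + 7)*(k**2 + 12*k + 44)/(144*(k**2 + 9*k + 19)).
s_(k+1) − s_k = 3*(k**2 + 9*k + 19)/(k**6 + 27*k**5 + 295*k**4 + 1665*k**3 + 5104*k**2 + 8028*k + 5040) = t_k.

s_k = \frac{k \left(k^{2} + 12 k + 44\right)}{48 \left(k^{3} + 12 k^{2} + 44 k + 48\right)}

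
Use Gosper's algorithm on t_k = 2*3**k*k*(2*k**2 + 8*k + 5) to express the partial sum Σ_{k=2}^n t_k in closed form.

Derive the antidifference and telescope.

The ratio is 3*(2*k**3 + 14*k**2 + 27*k + 15)/(k*(2*k**2 + 8*k + 5)).
Factor: A=3; B=1; C=k**3 + 4*k**2 + 5*k/2.
Key eq: (3)·f(k+1) = (1)·f(k) + (k**3 + 4*k**2 + 5*k/2).
From deg A=0, deg B=0, deg C=3: d=3.
Solving with deg f ≤ 3: f(k) = k*(k - 1)*(2*k + 1)/4.
So s_k = (B(k−1)f/C)·t_k = ((k - 1)*(2*k + 1)/(2*(2*k**2 + 8*k + 5)))·t_k = 3**k*k*(2*k**2 - k - 1).
Check: Δs_k = 2*3**k*k*(2*k**2 + 8*k + 5). ✓
Evaluate: s_(n+1) = 3**(n + 1)*n*(2*n**2 + 5*n + 3); subtract s_(2) = 90 ⇒ S(n) = 6*3**n*n**3 + 15*3**n*n**2 + 9*3**n*n - 90.

S(n) = 6*3**n*n**3 + 15*3**n*n**2 + 9*3**n*n - 90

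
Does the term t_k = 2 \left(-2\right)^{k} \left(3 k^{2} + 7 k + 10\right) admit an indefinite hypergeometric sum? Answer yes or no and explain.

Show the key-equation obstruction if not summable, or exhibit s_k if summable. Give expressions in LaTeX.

Yes. s_k = \left(-2\right)^{k + 1} \left(k^{2} + k + 2\right).

r(k) = 2*(-3*k**2 - 13*k - 20)/(3*k**2 + 7*k + 10) after simplifying.
Gosper form: A/B · C(k+1)/C(k) with A=-2, B=1, C=k**2 + 7*k/3 + 10/3.
Key eq: (-2)·f(k+1) = (1)·f(k) + (k**2 + 7*k/3 + 10/3).
From deg A=0, deg B=0, deg C=2: d=2.
A polynomial solution: f(k) = -(k**2 + k + 2)/3.
Then R = B(k−1)f/C = -(k**2 + k + 2)/(3*k**2 + 7*k + 10), so s_k = R(k)·t_k = (-2)**(k + 1)*(k**2 + k + 2).
Verify: 2*(-2)**k*(3*k**2 + 7*k + 10) matches t_k.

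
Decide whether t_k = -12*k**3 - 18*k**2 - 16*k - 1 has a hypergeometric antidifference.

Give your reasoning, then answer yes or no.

t_(k+1)/t_k = (12*k**3 + 54*k**2 + 88*k + 47)/(12*k**3 + 18*k**2 + 16*k + 1).
So A=1 and B=1, with C=k**3 + 3*k**2/2 + 4*k/3 + 1/12.
Solve (1)·f(k+1) − (1)·f(k) = k**3 + 3*k**2/2 + 4*k/3 + 1/12.
Degrees (0,0,3) ⇒ d ≤ 4.
Solve for f: f(k) = k*(3*k**3 + 2*k - 4)/12 (degree 4 ≤ 4).
So s_k = (B(k−1)f/C)·t_k = (k*(3*k**3 + 2*k - 4)/(12*k**3 + 18*k**2 + 16*k + 1))·t_k = k*(-3*k**3 - 2*k + 4).
s_(k+1) − s_k = -12*k**3 - 18*k**2 - 16*k - 1 = t_k.

Yes. s_k = k*(-3*k**3 - 2*k + 4).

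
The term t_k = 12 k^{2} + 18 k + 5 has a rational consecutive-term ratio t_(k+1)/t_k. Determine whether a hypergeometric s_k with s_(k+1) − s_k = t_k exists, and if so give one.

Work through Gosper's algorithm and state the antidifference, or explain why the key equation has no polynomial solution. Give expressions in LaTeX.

Step 1: r(k) = (12*k**2 + 42*k + 35)/(12*k**2 + 18*k + 5).
So A=1 and B=1, with C=k**2 + 3*k/2 + 5/12.
Need (1)·f(k+1) − (1)·f(k) = k**2 + 3*k/2 + 5/12.
deg f ≤ 3 (via 0,0,2).
Match coefficients ⇒ f(k) = k*(4*k**2 + 3*k - 2)/12.
Get s_k = R·t_k = k*(4*k**2 + 3*k - 2) with R(k) = B(k−1)f(k)/C(k) = k*(4*k**2 + 3*k - 2)/(12*k**2 + 18*k + 5).
s_(k+1) − s_k = 12*k**2 + 18*k + 5 = t_k.

s_k = k \left(4 k^{2} + 3 k - 2\right)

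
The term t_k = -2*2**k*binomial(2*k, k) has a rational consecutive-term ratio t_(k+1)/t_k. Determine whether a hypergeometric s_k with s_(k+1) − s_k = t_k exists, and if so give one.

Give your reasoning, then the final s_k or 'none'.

none (Gosper's algorithm certifies no s_k)

r(k) = 4*(2*k + 1)/(k + 1) after simplifying.
Gosper form: A/B · C(k+1)/C(k) with A=8*k + 4, B=k + 1, C=1.
Key eq: (8*k + 4)·f(k+1) = (k)·f(k) + (1).
Bound: deg f ≤ -1.
Bound -1 < 0, so the key equation has no polynomial solution.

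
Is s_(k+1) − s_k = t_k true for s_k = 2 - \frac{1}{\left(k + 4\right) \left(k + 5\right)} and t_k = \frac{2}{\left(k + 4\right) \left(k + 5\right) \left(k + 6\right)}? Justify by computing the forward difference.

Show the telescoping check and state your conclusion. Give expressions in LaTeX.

s_(k+1) = 2 - 1/((k + 5)*(k + 6))
s_(k+1) − s_k = 2/(k**3 + 15*k**2 + 74*k + 120)
(s_(k+1) − s_k) − t_k = 0

valid (s_(k+1) − s_k reduces to t_k)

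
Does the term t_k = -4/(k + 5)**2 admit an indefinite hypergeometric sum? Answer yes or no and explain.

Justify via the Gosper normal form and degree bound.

No. Not Gosper-summable.

r(k) = (k + 5)**2/(k + 6)**2 after simplifying.
Normal form (A,B,C) = (k**2 + 10*k + 25, k**2 + 12*k + 36, 1).
Need (k**2 + 10*k + 25)·f(k+1) − (k**2 + 10*k + 25)·f(k) = 1.
Bound: deg f ≤ 0.
Put f(k) = c0: A·f(k+1) − B(k−1)·f(k) − C = -1; need -1 = 0 — inconsistent ⇒ no f, not summable.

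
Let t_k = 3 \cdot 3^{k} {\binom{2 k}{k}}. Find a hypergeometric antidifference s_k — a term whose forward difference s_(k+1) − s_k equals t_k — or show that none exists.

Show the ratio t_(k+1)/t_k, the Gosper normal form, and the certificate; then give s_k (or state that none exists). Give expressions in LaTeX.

The ratio is 6*(2*k + 1)/(k + 1).
Factor: A=12*k + 6; B=k + 1; C=1.
Need (12*k + 6)·f(k+1) − (k)·f(k) = 1.
deg f ≤ -1 (via 1,1,0).
Bound -1 < 0, so the key equation has no polynomial solution.

none — t_k is not Gosper-summable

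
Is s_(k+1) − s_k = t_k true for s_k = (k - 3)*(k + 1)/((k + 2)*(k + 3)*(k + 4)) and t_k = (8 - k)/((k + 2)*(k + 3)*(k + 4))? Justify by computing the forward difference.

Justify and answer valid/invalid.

s_(k+1) = (k - 2)*(k + 2)/((k + 3)*(k + 4)*(k + 5))
s_(k+1) − s_k = (-k**2 + 9*k + 7)/(k**4 + 14*k**3 + 71*k**2 + 154*k + 120)
(s_(k+1) − s_k) − t_k = 3*(2*k - 11)/(k**4 + 14*k**3 + 71*k**2 + 154*k + 120)

Invalid: residual 3*(2*k - 11)/(k**4 + 14*k**3 + 71*k**2 + 154*k + 120) ≠ 0.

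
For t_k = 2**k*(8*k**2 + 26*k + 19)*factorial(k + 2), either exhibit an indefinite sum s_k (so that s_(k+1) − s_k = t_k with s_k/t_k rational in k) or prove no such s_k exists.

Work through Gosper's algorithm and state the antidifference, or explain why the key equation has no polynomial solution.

s_k = 2**k*(4*k - 1)*factorial(k + 2)

The ratio is 2*(8*k**3 + 66*k**2 + 179*k + 159)/(8*k**2 + 26*k + 19).
So A=2*k + 6 and B=1, with C=k**2 + 13*k/4 + 19/8.
Set up (2*k + 6)·f(k+1) − (1)·f(k) − (k**2 + 13*k/4 + 19/8) = 0.
Bound: deg f ≤ 1.
Solve for f: f(k) = (4*k - 1)/8 (degree 1 ≤ 1).
Then R = B(k−1)f/C = (4*k - 1)/(8*k**2 + 26*k + 19), so s_k = R(k)·t_k = 2**k*(4*k - 1)*factorial(k + 2).
Check: Δs_k = 2**k*(8*k**2 + 26*k + 19)*factorial(k + 2). ✓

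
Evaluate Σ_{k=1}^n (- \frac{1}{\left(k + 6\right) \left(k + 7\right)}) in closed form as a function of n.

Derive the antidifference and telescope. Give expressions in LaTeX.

t_(k+1)/t_k = (k + 6)/(k + 8).
So A=k + 6 and B=k + 8, with C=1.
Set up (k + 6)·f(k+1) − (k + 7)·f(k) − (1) = 0.
deg f ≤ 1 (via 1,1,0).
Solving with deg f ≤ 1: f(k) = k/6.
So s_k = (B(k−1)f/C)·t_k = (k*(k + 7)/6)·t_k = -k/(6*k + 36).
Verify: -1/(k**2 + 13*k + 42) matches t_k.
s_(n+1) = (-n - 1)/(6*(n + 7)) and s_(1) = -1/42, so S(n) = -n/(7*n + 49).

S(n) = - \frac{n}{7 n + 49}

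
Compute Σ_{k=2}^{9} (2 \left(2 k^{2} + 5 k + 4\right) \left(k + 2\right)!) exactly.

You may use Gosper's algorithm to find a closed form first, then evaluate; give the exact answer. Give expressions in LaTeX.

Σ = 18202060656

Step 1: r(k) = (k + 3)*(5*k + 2*(k + 1)**2 + 9)/(2*k**2 + 5*k + 4).
A = k + 3, B = 1, C = k**2 + 5*k/2 + 2.
Key eq: (k + 3)·f(k+1) = (1)·f(k) + (k**2 + 5*k/2 + 2).
deg f ≤ 1 (via 1,0,2).
A polynomial solution: f(k) = (2*k - 1)/2.
Certificate R = B(k−1)f/C = (2*k - 1)/(2*k**2 + 5*k + 4) gives s_k = 2*(2*k - 1)*factorial(k + 2).
Check: Δs_k = 2*(2*k**2 + 5*k + 4)*factorial(k + 2). ✓
Σ_(k=2)^(9) t_k = s_(10) − s_(2) = 18202060800 − (144) = 18202060656.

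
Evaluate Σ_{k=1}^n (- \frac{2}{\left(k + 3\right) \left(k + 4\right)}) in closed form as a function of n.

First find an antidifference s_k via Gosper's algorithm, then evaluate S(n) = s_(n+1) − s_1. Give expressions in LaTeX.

S(n) = - \frac{n}{2 n + 8}

Ratio r(k) = (k + 3)/(k + 5).
A = k + 3, B = k + 5, C = 1.
Set up (k + 3)·f(k+1) − (k + 4)·f(k) − (1) = 0.
Degrees (1,1,0) ⇒ d ≤ 1.
Match coefficients ⇒ f(k) = k/3.
Certificate R = B(k−1)f/C = k*(k + 4)/3 gives s_k = -2*k/(3*k + 9).
Δs = -2/(k**2 + 7*k + 12), as required.
Evaluate: s_(n+1) = 2*(-n - 1)/(3*(n + 4)); subtract s_(1) = -1/6 ⇒ S(n) = -n/(2*n + 8).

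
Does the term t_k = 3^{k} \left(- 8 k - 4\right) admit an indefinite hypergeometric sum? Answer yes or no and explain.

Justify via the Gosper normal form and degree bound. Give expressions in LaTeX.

Yes. s_k = 4 \cdot 3^{k} \left(1 - k\right).

The ratio is 3*(2*k + 3)/(2*k + 1).
Factor: A=3; B=1; C=k + 1/2.
Need (3)·f(k+1) − (1)·f(k) = k + 1/2.
deg f ≤ 1 (via 0,0,1).
Coefficient equations give f(k) = (k - 1)/2.
So s_k = (B(k−1)f/C)·t_k = ((k - 1)/(2*k + 1))·t_k = 4*3**k*(1 - k).
Δs = 3**k*(-8*k - 4), as required.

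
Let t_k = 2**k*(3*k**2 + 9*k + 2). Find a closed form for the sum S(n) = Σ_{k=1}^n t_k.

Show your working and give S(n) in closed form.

Compute t_(k+1)/t_k: get 2*(3*k**2 + 15*k + 14)/(3*k**2 + 9*k + 2).
Take A(k)=2, B(k)=1, C(k)=k**2 + 3*k + 2/3.
Need (2)·f(k+1) − (1)·f(k) = k**2 + 3*k + 2/3.
Degrees (0,0,2) ⇒ d ≤ 2.
Coefficient equations give f(k) = (3*k**2 - 3*k + 2)/3.
Get s_k = R·t_k = 2**k*(3*k**2 - 3*k + 2) with R(k) = B(k−1)f(k)/C(k) = (3*k**2 - 3*k + 2)/(3*k**2 + 9*k + 2).
Check: Δs_k = 2**k*(3*k**2 + 9*k + 2). ✓
Σ_(k=1)^n t_k = s_(n+1) − s_(1) = (2**(n + 1)*(3*n**2 + 3*n + 2)) − (4), i.e. 6*2**n*n**2 + 6*2**n*n + 4*2**n - 4.

S(n) = 6*2**n*n**2 + 6*2**n*n + 4*2**n - 4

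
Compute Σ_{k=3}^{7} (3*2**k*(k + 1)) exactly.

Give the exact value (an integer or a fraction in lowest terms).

t_(k+1)/t_k = 2*(k + 2)/(k + 1).
Factor: A=2; B=1; C=k + 1.
Key eq: (2)·f(k+1) = (1)·f(k) + (k + 1).
From deg A=0, deg B=0, deg C=1: d=1.
Match coefficients ⇒ f(k) = k - 1.
R(k) = B(k−1)·f(k)/C(k) = (k - 1)/(k + 1); s_k = R·t_k = 3*2**k*(k - 1).
Δs = 3*2**k*(k + 1), as required.
Σ_(k=3)^(7) t_k = s_(8) − s_(3) = 5376 − (48) = 5328.

Σ = 5328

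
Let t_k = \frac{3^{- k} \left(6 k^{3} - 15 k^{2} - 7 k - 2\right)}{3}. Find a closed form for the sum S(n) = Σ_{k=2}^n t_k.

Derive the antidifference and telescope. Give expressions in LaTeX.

The ratio is (6*k**3 + 3*k**2 - 19*k - 18)/(3*(6*k**3 - 15*k**2 - 7*k - 2)).
So A=1/3 and B=1, with C=k**3 - 5*k**2/2 - 7*k/6 - 1/3.
Key eq: (1/3)·f(k+1) = (1)·f(k) + (k**3 - 5*k**2/2 - 7*k/6 - 1/3).
Degrees (0,0,3) ⇒ d ≤ 3.
Solve for f: f(k) = -(3*k**3 - 3*k**2 - 2*k - 2)/2 (degree 3 ≤ 3).
Certificate R = B(k−1)f/C = -3*(3*k**3 - 3*k**2 - 2*k - 2)/(6*k**3 - 15*k**2 - 7*k - 2) gives s_k = (-3*k**3 + 3*k**2 + 2*k + 2)/3**k.
s_(k+1) − s_k = (6*k**3 - 15*k**2 - 7*k - 2)/(3*3**k) = t_k.
s_(n+1) = 3**(-n - 1)*(-3*n**3 - 6*n**2 - n + 4) and s_(2) = -2/3, so S(n) = 3**(-n - 1)*(2*3**n - 3*n**3 - 6*n**2 - n + 4).

S(n) = 3^{- n - 1} \left(2 \cdot 3^{n} - 3 n^{3} - 6 n^{2} - n + 4\right)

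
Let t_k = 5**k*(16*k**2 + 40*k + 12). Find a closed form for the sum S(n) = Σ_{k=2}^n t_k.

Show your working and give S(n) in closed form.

S(n) = 20*5**n*n**2 + 40*5**n*n + 10*5**n - 350

Compute t_(k+1)/t_k: get 5*(4*k**2 + 18*k + 17)/(4*k**2 + 10*k + 3).
Factor: A=5; B=1; C=k**2 + 5*k/2 + 3/4.
Solve (5)·f(k+1) − (1)·f(k) = k**2 + 5*k/2 + 3/4.
Degrees (0,0,2) ⇒ d ≤ 2.
Match coefficients ⇒ f(k) = (2*k**2 - 1)/8.
Then R = B(k−1)f/C = (2*k**2 - 1)/(2*(4*k**2 + 10*k + 3)), so s_k = R(k)·t_k = 5**k*(4*k**2 - 2).
Verify: 5**k*(16*k**2 + 40*k + 12) matches t_k.
Telescope: S(n) = s_(n+1) − s_(2) = 5**(n + 1)*(4*n**2 + 8*n + 2) − (350) = 20*5**n*n**2 + 40*5**n*n + 10*5**n - 350.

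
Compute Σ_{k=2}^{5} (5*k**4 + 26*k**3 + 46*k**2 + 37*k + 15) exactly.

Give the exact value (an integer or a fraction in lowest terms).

Σ = 13776

Compute t_(k+1)/t_k: get (5*k**4 + 46*k**3 + 154*k**2 + 227*k + 129)/(5*k**4 + 26*k**3 + 46*k**2 + 37*k + 15).
A = 1, B = 1, C = k**4 + 26*k**3/5 + 46*k**2/5 + 37*k/5 + 3.
Key eq: (1)·f(k+1) = (1)·f(k) + (k**4 + 26*k**3/5 + 46*k**2/5 + 37*k/5 + 3).
deg f ≤ 5 (via 0,0,4).
Coefficient equations give f(k) = k*(k + 2)*(k**3 + 2*k**2 + 2)/5.
Then R = B(k−1)f/C = k*(k + 2)*(k**3 + 2*k**2 + 2)/(5*k**4 + 26*k**3 + 46*k**2 + 37*k + 15), so s_k = R(k)·t_k = k*(k**4 + 4*k**3 + 4*k**2 + 2*k + 4).
Δs = 5*k**4 + 26*k**3 + 46*k**2 + 37*k + 15, as required.
Σ_(k=2)^(5) t_k = s_(6) − s_(2) = 13920 − (144) = 13776.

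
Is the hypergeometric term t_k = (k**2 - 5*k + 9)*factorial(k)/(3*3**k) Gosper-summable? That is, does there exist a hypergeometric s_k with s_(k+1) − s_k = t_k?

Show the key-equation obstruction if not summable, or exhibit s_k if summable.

t_(k+1)/t_k = (k + 1)*(-5*k + (k + 1)**2 + 4)/(3*(k**2 - 5*k + 9)).
So A=k/3 + 1/3 and B=1, with C=k**2 - 5*k + 9.
Set up (k/3 + 1/3)·f(k+1) − (1)·f(k) − (k**2 - 5*k + 9) = 0.
deg f ≤ 1 (via 1,0,2).
Coefficient equations give f(k) = 3*(k - 4).
So s_k = (B(k−1)f/C)·t_k = (3*(k - 4)/(k**2 - 5*k + 9))·t_k = (k - 4)*factorial(k)/3**k.
Verify: (k**2 - 5*k + 9)*factorial(k)/(3*3**k) matches t_k.

Yes. s_k = (k - 4)*factorial(k)/3**k.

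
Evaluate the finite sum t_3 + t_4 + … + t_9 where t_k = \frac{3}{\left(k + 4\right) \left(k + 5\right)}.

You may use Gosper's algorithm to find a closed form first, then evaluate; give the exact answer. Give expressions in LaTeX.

Step 1: r(k) = (k + 4)/(k + 6).
A = k + 4, B = k + 6, C = 1.
Set up (k + 4)·f(k+1) − (k + 5)·f(k) − (1) = 0.
Bound: deg f ≤ 1.
Solve for f: f(k) = k/4 (degree 1 ≤ 1).
Then R = B(k−1)f/C = k*(k + 5)/4, so s_k = R(k)·t_k = 3*k/(4*(k + 4)).
Verify: 3/(k**2 + 9*k + 20) matches t_k.
Evaluate s at k=10 and k=3: 15/28 and 9/28; difference 3/14.

Σ = 3/14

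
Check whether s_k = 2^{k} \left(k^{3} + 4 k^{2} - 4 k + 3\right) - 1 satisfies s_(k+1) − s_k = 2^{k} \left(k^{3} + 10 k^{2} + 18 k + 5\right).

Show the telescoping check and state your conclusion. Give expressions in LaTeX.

valid; difference matches t_k

s_(k+1) = 2**(k + 1)*(-4*k + (k + 1)**3 + 4*(k + 1)**2 - 1) - 1
s_(k+1) − s_k = 2**k*(k**3 + 10*k**2 + 18*k + 5)
(s_(k+1) − s_k) − t_k = 0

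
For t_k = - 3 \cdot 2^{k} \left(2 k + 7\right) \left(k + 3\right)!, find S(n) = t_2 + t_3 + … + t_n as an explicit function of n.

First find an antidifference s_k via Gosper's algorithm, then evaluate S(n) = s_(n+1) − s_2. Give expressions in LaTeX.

S(n) = - 6 \cdot 2^{n} \left(n + 4\right)! + 1440

The ratio is 2*(k + 4)*(2*k + 9)/(2*k + 7).
Normal form (A,B,C) = (2*k + 8, 1, k + 7/2).
Need (2*k + 8)·f(k+1) − (1)·f(k) = k + 7/2.
deg f ≤ 0 (via 1,0,1).
Solving with deg f ≤ 0: f(k) = 1/2.
Then R = B(k−1)f/C = 1/(2*k + 7), so s_k = R(k)·t_k = -3*2**k*factorial(k + 3).
s_(k+1) − s_k = -3*2**k*(2*k + 7)*factorial(k + 3) = t_k.
Σ_(k=2)^n t_k = s_(n+1) − s_(2) = (-6*2**n*factorial(n + 4)) − (-1440), i.e. -6*2**n*factorial(n + 4) + 1440.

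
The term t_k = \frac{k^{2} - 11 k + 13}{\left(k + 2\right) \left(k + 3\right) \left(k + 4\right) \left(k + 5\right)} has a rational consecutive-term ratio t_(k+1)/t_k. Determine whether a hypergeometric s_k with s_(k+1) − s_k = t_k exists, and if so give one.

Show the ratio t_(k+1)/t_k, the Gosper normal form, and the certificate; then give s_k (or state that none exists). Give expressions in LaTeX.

s_k = \frac{k \left(k^{2} + k + 50\right)}{8 \left(k + 2\right) \left(k + 3\right) \left(k + 4\right)}

The ratio is (k + 2)*(-11*k + (k + 1)**2 + 2)/((k + 6)*(k**2 - 11*k + 13)).
So A=k + 2 and B=k + 6, with C=k**2 - 11*k + 13.
Set up (k + 2)·f(k+1) − (k + 5)·f(k) − (k**2 - 11*k + 13) = 0.
d = 3 from the (1,1,2) case.
Solve for f: f(k) = k*(k**2 + k + 50)/8 (degree 3 ≤ 3).
Get s_k = R·t_k = k*(k**2 + k + 50)/(8*(k + 2)*(k + 3)*(k + 4)) with R(k) = B(k−1)f(k)/C(k) = k*(k + 5)*(k**2 + k + 50)/(8*(k**2 - 11*k + 13)).
Δs = (k**2 - 11*k + 13)/(k**4 + 14*k**3 + 71*k**2 + 154*k + 120), as required.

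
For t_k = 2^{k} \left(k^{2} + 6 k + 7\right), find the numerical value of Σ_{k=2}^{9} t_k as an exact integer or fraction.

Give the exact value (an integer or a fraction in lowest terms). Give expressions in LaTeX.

Σ = 123868

t_(k+1)/t_k = 2*(k**2 + 8*k + 14)/(k**2 + 6*k + 7).
Normal form (A,B,C) = (2, 1, k**2 + 6*k + 7).
Set up (2)·f(k+1) − (1)·f(k) − (k**2 + 6*k + 7) = 0.
Degrees (0,0,2) ⇒ d ≤ 2.
Match coefficients ⇒ f(k) = (k + 1)**2.
Then R = B(k−1)f/C = (k + 1)**2/(k**2 + 6*k + 7), so s_k = R(k)·t_k = 2**k*(k**2 + 2*k + 1).
Verify: 2**k*(k**2 + 6*k + 7) matches t_k.
Σ_(k=2)^(9) t_k = s_(10) − s_(2) = 123904 − (36) = 123868.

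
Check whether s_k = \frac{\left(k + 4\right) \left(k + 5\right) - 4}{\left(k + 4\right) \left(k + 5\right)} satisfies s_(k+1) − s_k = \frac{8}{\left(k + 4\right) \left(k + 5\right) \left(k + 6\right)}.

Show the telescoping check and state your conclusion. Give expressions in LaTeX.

s_(k+1) = ((k + 5)*(k + 6) - 4)/((k + 5)*(k + 6))
s_(k+1) − s_k = 8/(k**3 + 15*k**2 + 74*k + 120)
(s_(k+1) − s_k) − t_k = 0

valid; difference matches t_k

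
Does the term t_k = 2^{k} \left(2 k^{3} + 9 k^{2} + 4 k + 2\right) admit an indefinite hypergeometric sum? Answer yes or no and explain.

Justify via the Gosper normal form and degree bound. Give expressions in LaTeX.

Yes. s_k = 2^{k} \left(2 k^{3} - 3 k^{2} + 4 k - 4\right).

r(k) = 2*(2*k**3 + 15*k**2 + 28*k + 17)/(2*k**3 + 9*k**2 + 4*k + 2) after simplifying.
Gosper form: A/B · C(k+1)/C(k) with A=2, B=1, C=k**3 + 9*k**2/2 + 2*k + 1.
Key eq: (2)·f(k+1) = (1)·f(k) + (k**3 + 9*k**2/2 + 2*k + 1).
From deg A=0, deg B=0, deg C=3: d=3.
Match coefficients ⇒ f(k) = (2*k**3 - 3*k**2 + 4*k - 4)/2.
Get s_k = R·t_k = 2**k*(2*k**3 - 3*k**2 + 4*k - 4) with R(k) = B(k−1)f(k)/C(k) = (2*k**3 - 3*k**2 + 4*k - 4)/(2*k**3 + 9*k**2 + 4*k + 2).
s_(k+1) − s_k = 2**k*(2*k**3 + 9*k**2 + 4*k + 2) = t_k.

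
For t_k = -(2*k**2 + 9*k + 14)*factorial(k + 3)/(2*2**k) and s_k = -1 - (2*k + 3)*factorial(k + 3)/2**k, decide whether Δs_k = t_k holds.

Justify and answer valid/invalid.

Valid — Δs_k = t_k.

s_(k+1) = -2**(-k - 1)*(2*k + 5)*factorial(k + 4) - 1
s_(k+1) − s_k = -(2*k**2 + 9*k + 14)*factorial(k + 3)/(2*2**k)
(s_(k+1) − s_k) − t_k = 0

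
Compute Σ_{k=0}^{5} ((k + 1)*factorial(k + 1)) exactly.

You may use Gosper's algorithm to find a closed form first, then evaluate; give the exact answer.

The ratio is (k + 2)**2/(k + 1).
Gosper form: A/B · C(k+1)/C(k) with A=k + 2, B=1, C=k + 1.
Key eq: (k + 2)·f(k+1) = (1)·f(k) + (k + 1).
Degrees (1,0,1) ⇒ d ≤ 0.
Match coefficients ⇒ f(k) = 1.
Get s_k = R·t_k = factorial(k + 1) with R(k) = B(k−1)f(k)/C(k) = 1/(k + 1).
Δs = (k + 1)*factorial(k + 1), as required.
Telescoping: Σ = s_(6) − s_(0) = 5040 − (1) = 5039.

Σ = 5039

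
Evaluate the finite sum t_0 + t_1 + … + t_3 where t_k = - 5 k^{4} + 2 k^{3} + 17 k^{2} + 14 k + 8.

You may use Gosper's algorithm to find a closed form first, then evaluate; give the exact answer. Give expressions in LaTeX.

Σ = -64

r(k) = (5*k**4 + 18*k**3 + 7*k**2 - 34*k - 36)/(5*k**4 - 2*k**3 - 17*k**2 - 14*k - 8) after simplifying.
Take A(k)=1, B(k)=1, C(k)=k**4 - 2*k**3/5 - 17*k**2/5 - 14*k/5 - 8/5.
Set up (1)·f(k+1) − (1)·f(k) − (k**4 - 2*k**3/5 - 17*k**2/5 - 14*k/5 - 8/5) = 0.
Degrees (0,0,4) ⇒ d ≤ 5.
Solving with deg f ≤ 5: f(k) = k*(k**4 - 3*k**3 - 3*k**2 + k - 4)/5.
Certificate R = B(k−1)f/C = k*(k**4 - 3*k**3 - 3*k**2 + k - 4)/(5*k**4 - 2*k**3 - 17*k**2 - 14*k - 8) gives s_k = k*(-k**4 + 3*k**3 + 3*k**2 - k + 4).
Check: Δs_k = -5*k**4 + 2*k**3 + 17*k**2 + 14*k + 8. ✓
Sum = s_(4) − s_(0); s_(4) = -64, s_(0) = 0 ⇒ -64.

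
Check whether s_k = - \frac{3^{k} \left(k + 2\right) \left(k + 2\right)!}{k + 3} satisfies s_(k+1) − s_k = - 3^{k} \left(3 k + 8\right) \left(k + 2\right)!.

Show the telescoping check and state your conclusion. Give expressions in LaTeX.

s_(k+1) = -3**(k + 1)*(k + 3)*factorial(k + 3)/(k + 4)
s_(k+1) − s_k = -3**k*(3*k**3 + 26*k**2 + 75*k + 73)*factorial(k + 2)/((k + 3)*(k + 4))
(s_(k+1) − s_k) − t_k = 3**k*(3*k**2 + 17*k + 23)*factorial(k + 2)/((k + 3)*(k + 4))

Invalid: residual \frac{3^{k} \left(3 k^{2} + 17 k + 23\right) \left(k + 2\right)!}{\left(k + 3\right) \left(k + 4\right)} ≠ 0.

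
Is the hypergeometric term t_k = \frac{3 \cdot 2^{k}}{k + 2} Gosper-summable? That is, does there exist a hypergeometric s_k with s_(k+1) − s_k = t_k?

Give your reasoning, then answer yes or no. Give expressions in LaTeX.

No — t_k has no hypergeometric antidifference.

Step 1: r(k) = 2*(k + 2)/(k + 3).
A = 2*k + 4, B = k + 3, C = 1.
Set up (2*k + 4)·f(k+1) − (k + 2)·f(k) − (1) = 0.
Bound: deg f ≤ -1.
Bound -1 < 0, so the key equation has no polynomial solution.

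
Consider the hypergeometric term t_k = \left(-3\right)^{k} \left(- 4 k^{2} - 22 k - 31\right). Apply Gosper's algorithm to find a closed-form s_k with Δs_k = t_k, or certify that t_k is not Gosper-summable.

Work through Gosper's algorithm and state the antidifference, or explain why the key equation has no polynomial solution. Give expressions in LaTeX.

r(k) = 3*(-4*k**2 - 30*k - 57)/(4*k**2 + 22*k + 31) after simplifying.
So A=-3 and B=1, with C=k**2 + 11*k/2 + 31/4.
Set up (-3)·f(k+1) − (1)·f(k) − (k**2 + 11*k/2 + 31/4) = 0.
d = 2 from the (0,0,2) case.
Match coefficients ⇒ f(k) = -(k + 2)**2/4.
R(k) = B(k−1)·f(k)/C(k) = -(k + 2)**2/(4*k**2 + 22*k + 31); s_k = R·t_k = (-3)**k*(k**2 + 4*k + 4).
Verify: (-3)**k*(-4*k**2 - 22*k - 31) matches t_k.

s_k = \left(-3\right)^{k} \left(k^{2} + 4 k + 4\right)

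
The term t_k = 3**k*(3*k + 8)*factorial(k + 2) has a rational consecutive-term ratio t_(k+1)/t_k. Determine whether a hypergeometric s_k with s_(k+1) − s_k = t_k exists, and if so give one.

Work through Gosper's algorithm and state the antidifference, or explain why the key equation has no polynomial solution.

s_k = 3**k*factorial(k + 2)

t_(k+1)/t_k = 3*(k + 3)*(3*k + 11)/(3*k + 8).
Gosper form: A/B · C(k+1)/C(k) with A=3*k + 9, B=1, C=k + 8/3.
Set up (3*k + 9)·f(k+1) − (1)·f(k) − (k + 8/3) = 0.
d = 0 from the (1,0,1) case.
Solving with deg f ≤ 0: f(k) = 1/3.
So s_k = (B(k−1)f/C)·t_k = (1/(3*k + 8))·t_k = 3**k*factorial(k + 2).
s_(k+1) − s_k = 3**k*(3*k + 8)*factorial(k + 2) = t_k.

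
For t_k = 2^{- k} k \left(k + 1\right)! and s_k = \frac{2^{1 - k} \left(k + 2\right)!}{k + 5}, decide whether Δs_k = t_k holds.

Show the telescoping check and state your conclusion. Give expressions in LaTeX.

s_(k+1) = factorial(k + 3)/(2**k*(k + 6))
s_(k+1) − s_k = (k**2 + 6*k + 3)*factorial(k + 2)/(2**k*(k + 5)*(k + 6))
(s_(k+1) − s_k) − t_k = -3*(k**2 + 5*k - 2)*factorial(k + 1)/(2**k*(k + 5)*(k + 6))

Invalid: residual - \frac{3 \cdot 2^{- k} \left(k^{2} + 5 k - 2\right) \left(k + 1\right)!}{\left(k + 5\right) \left(k + 6\right)} ≠ 0.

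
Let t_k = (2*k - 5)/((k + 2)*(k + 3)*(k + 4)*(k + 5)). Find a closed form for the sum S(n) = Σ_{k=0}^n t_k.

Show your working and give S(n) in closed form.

S(n) = (-n**3 - 12*n**2 - 71*n - 60)/(24*(n**3 + 12*n**2 + 47*n + 60))

Ratio r(k) = (k + 2)*(2*k - 3)/((k + 6)*(2*k - 5)).
Factor: A=k + 2; B=k + 6; C=k - 5/2.
Need (k + 2)·f(k+1) − (k + 5)·f(k) = k - 5/2.
deg f ≤ 3 (via 1,1,1).
A polynomial solution: f(k) = -k*(k**2 + 9*k + 50)/48.
So s_k = (B(k−1)f/C)·t_k = (-k*(k + 5)*(k**2 + 9*k + 50)/(24*(2*k - 5)))·t_k = k*(-k**2 - 9*k - 50)/(24*(k + 2)*(k + 3)*(k + 4)).
s_(k+1) − s_k = (2*k - 5)/(k**4 + 14*k**3 + 71*k**2 + 154*k + 120) = t_k.
Evaluate: s_(n+1) = (-n**3 - 12*n**2 - 71*n - 60)/(24*(n**3 + 12*n**2 + 47*n + 60)); subtract s_(0) = 0 ⇒ S(n) = (-n**3 - 12*n**2 - 71*n - 60)/(24*(n**3 + 12*n**2 + 47*n + 60)).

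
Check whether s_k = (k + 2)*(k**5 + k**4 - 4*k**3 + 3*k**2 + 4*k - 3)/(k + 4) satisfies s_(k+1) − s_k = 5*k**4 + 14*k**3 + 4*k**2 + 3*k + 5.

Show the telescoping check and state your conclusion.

s_(k+1) = (k**6 + 9*k**5 + 28*k**4 + 37*k**3 + 28*k**2 + 23*k + 6)/(k + 5)
s_(k+1) − s_k = (5*k**6 + 51*k**5 + 164*k**4 + 191*k**3 + 80*k**2 + 79*k + 54)/(k**2 + 9*k + 20)
(s_(k+1) − s_k) − t_k = 2*(-4*k**5 - 33*k**4 - 64*k**3 - 16*k**2 - 13*k - 23)/(k**2 + 9*k + 20)

Invalid: residual 2*(-4*k**5 - 33*k**4 - 64*k**3 - 16*k**2 - 13*k - 23)/(k**2 + 9*k + 20) ≠ 0.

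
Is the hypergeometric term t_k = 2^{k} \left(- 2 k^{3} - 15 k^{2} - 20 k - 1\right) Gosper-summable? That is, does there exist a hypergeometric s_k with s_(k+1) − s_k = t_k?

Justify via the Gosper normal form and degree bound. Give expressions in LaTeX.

Yes. s_k = 2^{k} \left(- 2 k^{3} - 3 k^{2} + 4 k + 1\right).

r(k) = 2*(2*k**3 + 21*k**2 + 56*k + 38)/(2*k**3 + 15*k**2 + 20*k + 1) after simplifying.
Factor: A=2; B=1; C=k**3 + 15*k**2/2 + 10*k + 1/2.
Set up (2)·f(k+1) − (1)·f(k) − (k**3 + 15*k**2/2 + 10*k + 1/2) = 0.
Bound: deg f ≤ 3.
Solve for f: f(k) = (k - 1)*(2*k**2 + 5*k + 1)/2 (degree 3 ≤ 3).
R(k) = B(k−1)·f(k)/C(k) = (k - 1)*(2*k**2 + 5*k + 1)/(2*k**3 + 15*k**2 + 20*k + 1); s_k = R·t_k = 2**k*(-2*k**3 - 3*k**2 + 4*k + 1).
Verify: 2**k*(-2*k**3 - 15*k**2 - 20*k - 1) matches t_k.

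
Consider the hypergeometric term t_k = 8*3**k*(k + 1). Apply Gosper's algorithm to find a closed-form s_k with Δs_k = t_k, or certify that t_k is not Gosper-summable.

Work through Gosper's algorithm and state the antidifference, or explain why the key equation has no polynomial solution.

s_k = 3**k*(4*k - 2)

Compute t_(k+1)/t_k: get 3*(k + 2)/(k + 1).
Gosper form: A/B · C(k+1)/C(k) with A=3, B=1, C=k + 1.
Need (3)·f(k+1) − (1)·f(k) = k + 1.
Bound: deg f ≤ 1.
Solving with deg f ≤ 1: f(k) = (2*k - 1)/4.
So s_k = (B(k−1)f/C)·t_k = ((2*k - 1)/(4*(k + 1)))·t_k = 3**k*(4*k - 2).
Δs = 8*3**k*(k + 1), as required.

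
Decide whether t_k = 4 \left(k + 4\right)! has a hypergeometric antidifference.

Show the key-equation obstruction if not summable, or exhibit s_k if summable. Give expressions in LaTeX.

No. Not Gosper-summable.

Compute t_(k+1)/t_k: get k + 5.
A = k + 5, B = 1, C = 1.
Set up (k + 5)·f(k+1) − (1)·f(k) − (1) = 0.
Degrees (1,0,0) ⇒ d ≤ -1.
deg f ≤ -1 is impossible — no certificate.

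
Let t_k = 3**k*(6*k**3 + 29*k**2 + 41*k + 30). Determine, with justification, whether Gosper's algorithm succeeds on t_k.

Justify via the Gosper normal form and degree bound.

t_(k+1)/t_k = 3*(6*k**3 + 47*k**2 + 117*k + 106)/(6*k**3 + 29*k**2 + 41*k + 30).
Factor: A=3; B=1; C=k**3 + 29*k**2/6 + 41*k/6 + 5.
f must satisfy (3)·f(k+1) − (1)·f(k) = k**3 + 29*k**2/6 + 41*k/6 + 5.
d = 3 from the (0,0,3) case.
Coefficient equations give f(k) = (3*k**3 + k**2 + 4*k + 3)/6.
Then R = B(k−1)f/C = (3*k**3 + k**2 + 4*k + 3)/(6*k**3 + 29*k**2 + 41*k + 30), so s_k = R(k)·t_k = 3**k*(3*k**3 + k**2 + 4*k + 3).
Check: Δs_k = 3**k*(6*k**3 + 29*k**2 + 41*k + 30). ✓

Yes. s_k = 3**k*(3*k**3 + k**2 + 4*k + 3).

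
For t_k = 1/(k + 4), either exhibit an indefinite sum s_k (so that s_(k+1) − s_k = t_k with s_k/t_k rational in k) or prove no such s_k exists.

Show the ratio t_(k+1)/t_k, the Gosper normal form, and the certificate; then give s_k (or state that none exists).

not Gosper-summable; s_k does not exist

Compute t_(k+1)/t_k: get (k + 4)/(k + 5).
Normal form (A,B,C) = (k + 4, k + 5, 1).
Need (k + 4)·f(k+1) − (k + 4)·f(k) = 1.
deg f ≤ 0 (via 1,1,0).
f = c0 ⇒ A·f(k+1) − B(k−1)·f(k) − C = -1. The system {-1 = 0} is inconsistent; no antidifference.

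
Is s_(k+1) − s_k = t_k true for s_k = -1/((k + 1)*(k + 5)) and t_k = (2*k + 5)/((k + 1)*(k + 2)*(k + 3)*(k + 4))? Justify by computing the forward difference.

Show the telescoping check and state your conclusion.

Invalid: residual 6*(-k**2 - 7*k - 11)/(k**6 + 21*k**5 + 175*k**4 + 735*k**3 + 1624*k**2 + 1764*k + 720) ≠ 0.

s_(k+1) = -1/((k + 2)*(k + 6))
s_(k+1) − s_k = (2*k + 7)/(k**4 + 14*k**3 + 65*k**2 + 112*k + 60)
(s_(k+1) − s_k) − t_k = 6*(-k**2 - 7*k - 11)/(k**6 + 21*k**5 + 175*k**4 + 735*k**3 + 1624*k**2 + 1764*k + 720)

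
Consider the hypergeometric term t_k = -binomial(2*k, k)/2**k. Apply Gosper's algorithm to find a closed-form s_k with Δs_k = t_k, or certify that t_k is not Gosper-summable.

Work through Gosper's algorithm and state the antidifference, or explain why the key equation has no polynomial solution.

Compute t_(k+1)/t_k: get (2*k + 1)/(k + 1).
Gosper form: A/B · C(k+1)/C(k) with A=2*k + 1, B=k + 1, C=1.
Solve (2*k + 1)·f(k+1) − (k)·f(k) = 1.
Bound: deg f ≤ -1.
d = -1 < 0 ⇒ no nonzero polynomial f; not summable.

not Gosper-summable; s_k does not exist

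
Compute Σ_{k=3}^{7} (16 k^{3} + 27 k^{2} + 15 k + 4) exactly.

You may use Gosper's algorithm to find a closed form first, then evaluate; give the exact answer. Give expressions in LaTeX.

Σ = 16440

The ratio is (16*k**3 + 75*k**2 + 117*k + 62)/(16*k**3 + 27*k**2 + 15*k + 4).
Normal form (A,B,C) = (1, 1, k**3 + 27*k**2/16 + 15*k/16 + 1/4).
Solve (1)·f(k+1) − (1)·f(k) = k**3 + 27*k**2/16 + 15*k/16 + 1/4.
Degrees (0,0,3) ⇒ d ≤ 4.
Solving with deg f ≤ 4: f(k) = k*(k + 1)*(4*k**2 - 3*k + 1)/16.
R(k) = B(k−1)·f(k)/C(k) = k*(4*k**2 - 3*k + 1)/(16*k**2 + 11*k + 4); s_k = R·t_k = k*(4*k**3 + k**2 - 2*k + 1).
Check: Δs_k = 16*k**3 + 27*k**2 + 15*k + 4. ✓
Sum = s_(8) − s_(3); s_(8) = 16776, s_(3) = 336 ⇒ 16440.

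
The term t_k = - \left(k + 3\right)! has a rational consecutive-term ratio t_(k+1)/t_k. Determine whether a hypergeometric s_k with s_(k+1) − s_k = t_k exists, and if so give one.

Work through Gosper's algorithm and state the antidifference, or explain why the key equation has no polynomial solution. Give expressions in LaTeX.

The ratio is k + 4.
Gosper form: A/B · C(k+1)/C(k) with A=k + 4, B=1, C=1.
Key eq: (k + 4)·f(k+1) = (1)·f(k) + (1).
Bound: deg f ≤ -1.
Negative degree bound (-1): no f exists, t_k not Gosper-summable.

not Gosper-summable; s_k does not exist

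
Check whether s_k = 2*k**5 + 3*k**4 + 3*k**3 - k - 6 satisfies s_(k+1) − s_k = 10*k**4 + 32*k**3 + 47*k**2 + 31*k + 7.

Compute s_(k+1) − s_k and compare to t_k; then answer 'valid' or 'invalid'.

s_(k+1) = -k + 2*(k + 1)**5 + 3*(k + 1)**4 + 3*(k + 1)**3 - 7
s_(k+1) − s_k = 10*k**4 + 32*k**3 + 47*k**2 + 31*k + 7
(s_(k+1) − s_k) − t_k = 0

Valid — Δs_k = t_k.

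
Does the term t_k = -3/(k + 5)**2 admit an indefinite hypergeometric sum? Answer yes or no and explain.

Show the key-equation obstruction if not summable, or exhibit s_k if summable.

Ratio r(k) = (k + 5)**2/(k + 6)**2.
Factor: A=k**2 + 10*k + 25; B=k**2 + 12*k + 36; C=1.
Key eq: (k**2 + 10*k + 25)·f(k+1) = (k**2 + 10*k + 25)·f(k) + (1).
From deg A=2, deg B=2, deg C=0: d=0.
Write f(k) = c0. Then LHS − RHS = -1, requiring -1 = 0: contradictory. No certificate.

No — key equation has no polynomial f.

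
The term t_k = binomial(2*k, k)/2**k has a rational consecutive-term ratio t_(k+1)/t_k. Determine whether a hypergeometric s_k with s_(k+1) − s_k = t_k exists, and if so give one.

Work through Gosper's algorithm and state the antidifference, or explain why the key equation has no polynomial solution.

not Gosper-summable; s_k does not exist

t_(k+1)/t_k = (2*k + 1)/(k + 1).
Gosper form: A/B · C(k+1)/C(k) with A=2*k + 1, B=k + 1, C=1.
Solve (2*k + 1)·f(k+1) − (k)·f(k) = 1.
d = -1 from the (1,1,0) case.
deg f ≤ -1 is impossible — no certificate.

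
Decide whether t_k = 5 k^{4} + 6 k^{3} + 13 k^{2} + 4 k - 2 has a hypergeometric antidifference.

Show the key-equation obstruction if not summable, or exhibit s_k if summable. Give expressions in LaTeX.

Yes. s_k = k \left(k^{4} - k^{3} + 3 k^{2} - 3 k - 2\right).

Ratio r(k) = (5*k**4 + 26*k**3 + 61*k**2 + 68*k + 26)/(5*k**4 + 6*k**3 + 13*k**2 + 4*k - 2).
So A=1 and B=1, with C=k**4 + 6*k**3/5 + 13*k**2/5 + 4*k/5 - 2/5.
Solve (1)·f(k+1) − (1)·f(k) = k**4 + 6*k**3/5 + 13*k**2/5 + 4*k/5 - 2/5.
d = 5 from the (0,0,4) case.
Solving with deg f ≤ 5: f(k) = k*(k**4 - k**3 + 3*k**2 - 3*k - 2)/5.
Get s_k = R·t_k = k*(k**4 - k**3 + 3*k**2 - 3*k - 2) with R(k) = B(k−1)f(k)/C(k) = k*(k**4 - k**3 + 3*k**2 - 3*k - 2)/(5*k**4 + 6*k**3 + 13*k**2 + 4*k - 2).
s_(k+1) − s_k = 5*k**4 + 6*k**3 + 13*k**2 + 4*k - 2 = t_k.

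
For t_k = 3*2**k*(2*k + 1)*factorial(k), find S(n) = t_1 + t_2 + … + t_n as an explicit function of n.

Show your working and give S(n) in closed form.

Compute t_(k+1)/t_k: get 2*(k + 1)*(2*k + 3)/(2*k + 1).
So A=2*k + 2 and B=1, with C=k + 1/2.
Need (2*k + 2)·f(k+1) − (1)·f(k) = k + 1/2.
deg f ≤ 0 (via 1,0,1).
Solving with deg f ≤ 0: f(k) = 1/2.
Certificate R = B(k−1)f/C = 1/(2*k + 1) gives s_k = 3*2**k*factorial(k).
Verify: 3*2**k*(2*k + 1)*factorial(k) matches t_k.
Telescope: S(n) = s_(n+1) − s_(1) = 6*2**n*factorial(n + 1) − (6) = 6*2**n*factorial(n + 1) - 6.

S(n) = 6*2**n*factorial(n + 1) - 6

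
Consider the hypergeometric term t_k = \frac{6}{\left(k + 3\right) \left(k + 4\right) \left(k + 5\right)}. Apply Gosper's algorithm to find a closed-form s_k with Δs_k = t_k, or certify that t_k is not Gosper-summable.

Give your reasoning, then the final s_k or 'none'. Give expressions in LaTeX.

The ratio is (k + 3)/(k + 6).
A = k + 3, B = k + 6, C = 1.
f must satisfy (k + 3)·f(k+1) − (k + 5)·f(k) = 1.
d = 2 from the (1,1,0) case.
Solving with deg f ≤ 2: f(k) = k*(k + 7)/24.
R(k) = B(k−1)·f(k)/C(k) = k*(k + 5)*(k + 7)/24; s_k = R·t_k = k*(k + 7)/(4*(k + 3)*(k + 4)).
Δs = 6/(k**3 + 12*k**2 + 47*k + 60), as required.

s_k = \frac{k \left(k + 7\right)}{4 \left(k + 3\right) \left(k + 4\right)}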